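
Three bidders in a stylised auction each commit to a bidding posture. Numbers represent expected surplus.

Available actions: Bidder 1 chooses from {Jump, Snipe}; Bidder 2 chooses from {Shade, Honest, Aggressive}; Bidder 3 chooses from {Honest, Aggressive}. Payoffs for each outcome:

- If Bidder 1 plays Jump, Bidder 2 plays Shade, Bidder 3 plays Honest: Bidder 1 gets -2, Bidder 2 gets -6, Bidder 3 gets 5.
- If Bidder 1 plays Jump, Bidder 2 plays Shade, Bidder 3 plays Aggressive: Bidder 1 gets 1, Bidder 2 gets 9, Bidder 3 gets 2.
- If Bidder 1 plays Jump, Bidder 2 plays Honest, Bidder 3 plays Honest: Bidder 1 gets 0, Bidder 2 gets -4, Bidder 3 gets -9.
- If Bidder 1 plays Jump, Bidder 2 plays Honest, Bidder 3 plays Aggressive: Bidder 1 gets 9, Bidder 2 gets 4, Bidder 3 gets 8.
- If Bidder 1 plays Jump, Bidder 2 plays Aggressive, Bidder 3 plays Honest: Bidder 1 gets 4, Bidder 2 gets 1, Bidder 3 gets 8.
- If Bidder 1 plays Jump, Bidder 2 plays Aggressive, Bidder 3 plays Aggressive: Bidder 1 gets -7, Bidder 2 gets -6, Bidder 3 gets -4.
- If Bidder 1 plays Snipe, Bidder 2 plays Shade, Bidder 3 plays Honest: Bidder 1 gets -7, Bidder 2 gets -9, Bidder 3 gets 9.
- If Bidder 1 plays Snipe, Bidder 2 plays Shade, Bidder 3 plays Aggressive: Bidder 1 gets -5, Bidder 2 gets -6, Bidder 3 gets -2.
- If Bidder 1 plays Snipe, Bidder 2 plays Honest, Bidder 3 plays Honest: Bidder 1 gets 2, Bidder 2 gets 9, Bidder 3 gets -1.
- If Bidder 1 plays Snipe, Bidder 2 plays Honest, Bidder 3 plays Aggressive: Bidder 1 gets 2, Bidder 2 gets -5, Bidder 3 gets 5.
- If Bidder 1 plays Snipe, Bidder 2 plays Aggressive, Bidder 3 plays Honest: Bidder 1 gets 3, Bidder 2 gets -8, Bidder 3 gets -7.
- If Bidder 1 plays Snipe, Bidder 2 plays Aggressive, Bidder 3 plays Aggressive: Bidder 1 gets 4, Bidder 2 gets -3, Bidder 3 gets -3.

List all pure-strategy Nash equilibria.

Bidder 1 against (Shade, Honest): payoffs -2, -7 → best response Jump.
Bidder 1 against (Shade, Aggressive): payoffs 1, -5 → best response Jump.
Bidder 1 against (Honest, Honest): payoffs 0, 2 → best response Snipe.
Bidder 1 against (Honest, Aggressive): payoffs 9, 2 → best response Jump.
Bidder 1 against (Aggressive, Honest): payoffs 4, 3 → best response Jump.
Bidder 1 against (Aggressive, Aggressive): payoffs -7, 4 → best response Snipe.
Bidder 2 against (Jump, Honest): payoffs -6, -4, 1 → best response Aggressive.
Bidder 2 against (Jump, Aggressive): payoffs 9, 4, -6 → best response Shade.
Bidder 2 against (Snipe, Honest): payoffs -9, 9, -8 → best response Honest.
Bidder 2 against (Snipe, Aggressive): payoffs -6, -5, -3 → best response Aggressive.
Bidder 3 against (Jump, Shade): payoffs 5, 2 → best response Honest.
Bidder 3 against (Jump, Honest): payoffs -9, 8 → best response Aggressive.
Bidder 3 against (Jump, Aggressive): payoffs 8, -4 → best response Honest.
Bidder 3 against (Snipe, Shade): payoffs 9, -2 → best response Honest.
Bidder 3 against (Snipe, Honest): payoffs -1, 5 → best response Aggressive.
Bidder 3 against (Snipe, Aggressive): payoffs -7, -3 → best response Aggressive.
Mutual best responses: (Jump, Aggressive, Honest); (Snipe, Aggressive, Aggressive).

(Jump, Aggressive, Honest); (Snipe, Aggressive, Aggressive)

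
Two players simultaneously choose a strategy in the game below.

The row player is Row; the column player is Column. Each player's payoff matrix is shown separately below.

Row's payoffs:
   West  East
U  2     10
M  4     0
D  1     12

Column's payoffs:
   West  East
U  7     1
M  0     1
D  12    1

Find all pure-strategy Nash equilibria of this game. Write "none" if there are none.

This game has no pure Nash equilibrium.

Mark each player's best response to every combination of opponents' strategies; a profile where every player is best-responding is a pure Nash equilibrium.
Row against West: payoffs 2, 4, 1 → best response M.
Row against East: payoffs 10, 0, 12 → best response D.
Column against U: payoffs 7, 1 → best response West.
Column against M: payoffs 0, 1 → best response East.
Column against D: payoffs 12, 1 → best response West.
No profile is a mutual best response for all players.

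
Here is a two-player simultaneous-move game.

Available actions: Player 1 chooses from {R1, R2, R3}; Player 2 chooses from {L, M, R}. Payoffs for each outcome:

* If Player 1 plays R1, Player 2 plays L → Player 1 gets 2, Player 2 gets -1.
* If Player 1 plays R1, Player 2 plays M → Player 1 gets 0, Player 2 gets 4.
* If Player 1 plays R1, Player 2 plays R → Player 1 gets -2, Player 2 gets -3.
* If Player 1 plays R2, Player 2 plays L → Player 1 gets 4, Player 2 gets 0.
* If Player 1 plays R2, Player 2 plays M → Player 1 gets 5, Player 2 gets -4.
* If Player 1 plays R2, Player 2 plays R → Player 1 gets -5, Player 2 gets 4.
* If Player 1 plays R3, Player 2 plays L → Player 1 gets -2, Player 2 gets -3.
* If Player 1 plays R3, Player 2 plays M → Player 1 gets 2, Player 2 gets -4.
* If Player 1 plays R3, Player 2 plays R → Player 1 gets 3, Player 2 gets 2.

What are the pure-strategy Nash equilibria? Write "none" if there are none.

(R1, L): Player 1 can switch to R2 (2 → 4). Not NE.
(R1, M): Player 1 can switch to R2 (0 → 5). Not NE.
(R1, R): Player 1 can switch to R3 (-2 → 3). Not NE.
(R2, L): Player 2 can switch to R (0 → 4). Not NE.
(R2, M): Player 2 can switch to L (-4 → 0). Not NE.
(R2, R): Player 1 can switch to R1 (-5 → -2). Not NE.
(R3, L): Player 1 can switch to R1 (-2 → 2). Not NE.
(R3, M): Player 1 can switch to R2 (2 → 5). Not NE.
(R3, R): Player 1 gets 3, best alternative -2; Player 2 gets 2, best alternative -3. No profitable deviation — NE.

(R3, R)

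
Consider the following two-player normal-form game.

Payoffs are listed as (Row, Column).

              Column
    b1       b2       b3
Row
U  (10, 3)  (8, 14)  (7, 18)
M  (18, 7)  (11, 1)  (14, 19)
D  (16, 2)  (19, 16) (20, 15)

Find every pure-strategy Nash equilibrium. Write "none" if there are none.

The unique pure-strategy Nash equilibrium is (D, b2).

Row against b1: payoffs 10, 18, 16 → best response M.
Row against b2: payoffs 8, 11, 19 → best response D.
Row against b3: payoffs 7, 14, 20 → best response D.
Column against U: payoffs 3, 14, 18 → best response b3.
Column against M: payoffs 7, 1, 19 → best response b3.
Column against D: payoffs 2, 16, 15 → best response b2.
Mutual best responses: (D, b2).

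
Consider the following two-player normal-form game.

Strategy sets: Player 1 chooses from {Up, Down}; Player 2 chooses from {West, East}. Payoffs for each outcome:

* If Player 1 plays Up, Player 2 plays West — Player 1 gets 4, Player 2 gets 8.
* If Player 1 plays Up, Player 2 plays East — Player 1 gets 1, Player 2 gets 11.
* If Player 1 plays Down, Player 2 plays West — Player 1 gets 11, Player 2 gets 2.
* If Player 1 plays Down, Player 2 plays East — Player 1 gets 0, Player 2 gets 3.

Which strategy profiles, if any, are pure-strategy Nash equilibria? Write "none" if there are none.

The unique pure-strategy Nash equilibrium is (Up, East).

(Up, West): Player 1 can switch to Down (4 → 11). Not NE.
(Up, East): Player 1 gets 1, best alternative 0; Player 2 gets 11, best alternative 8. No profitable deviation — NE.
(Down, West): Player 2 can switch to East (2 → 3). Not NE.
(Down, East): Player 1 can switch to Up (0 → 1). Not NE.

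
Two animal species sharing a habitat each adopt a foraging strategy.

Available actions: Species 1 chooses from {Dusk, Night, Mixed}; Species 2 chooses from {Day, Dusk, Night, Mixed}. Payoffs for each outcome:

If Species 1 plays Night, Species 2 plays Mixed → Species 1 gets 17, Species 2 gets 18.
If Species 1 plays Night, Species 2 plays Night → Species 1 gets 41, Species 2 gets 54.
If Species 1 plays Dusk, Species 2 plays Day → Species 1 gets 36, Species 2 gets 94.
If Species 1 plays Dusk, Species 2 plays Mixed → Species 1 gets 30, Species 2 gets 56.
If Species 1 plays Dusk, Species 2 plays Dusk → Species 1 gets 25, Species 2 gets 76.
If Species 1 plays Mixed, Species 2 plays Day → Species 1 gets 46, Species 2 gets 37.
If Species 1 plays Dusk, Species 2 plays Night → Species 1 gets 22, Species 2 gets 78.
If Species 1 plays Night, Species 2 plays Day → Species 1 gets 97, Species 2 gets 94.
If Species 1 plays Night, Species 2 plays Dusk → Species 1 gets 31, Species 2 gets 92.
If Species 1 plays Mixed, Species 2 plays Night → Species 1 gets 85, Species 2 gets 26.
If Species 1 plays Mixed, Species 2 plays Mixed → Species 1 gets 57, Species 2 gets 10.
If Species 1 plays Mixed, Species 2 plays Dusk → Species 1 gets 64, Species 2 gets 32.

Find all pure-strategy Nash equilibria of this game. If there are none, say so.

The unique pure-strategy Nash equilibrium is (Night, Day).

Check each profile: it is a Nash equilibrium iff no player can strictly gain by switching unilaterally.
(Dusk, Day): Species 1 can switch to Night (36 → 97). Not NE.
(Dusk, Dusk): Species 1 can switch to Night (25 → 31). Not NE.
(Dusk, Night): Species 1 can switch to Night (22 → 41). Not NE.
(Dusk, Mixed): Species 1 can switch to Mixed (30 → 57). Not NE.
(Night, Day): Species 1 gets 97, best alternative 46; Species 2 gets 94, best alternative 92. No profitable deviation — NE.
(Night, Dusk): Species 1 can switch to Mixed (31 → 64). Not NE.
(Night, Night): Species 1 can switch to Mixed (41 → 85). Not NE.
(Night, Mixed): Species 1 can switch to Dusk (17 → 30). Not NE.
(Mixed, Day): Species 1 can switch to Night (46 → 97). Not NE.
(Mixed, Dusk): Species 2 can switch to Day (32 → 37). Not NE.
(Mixed, Night): Species 2 can switch to Day (26 → 37). Not NE.
(Mixed, Mixed): Species 2 can switch to Day (10 → 37). Not NE.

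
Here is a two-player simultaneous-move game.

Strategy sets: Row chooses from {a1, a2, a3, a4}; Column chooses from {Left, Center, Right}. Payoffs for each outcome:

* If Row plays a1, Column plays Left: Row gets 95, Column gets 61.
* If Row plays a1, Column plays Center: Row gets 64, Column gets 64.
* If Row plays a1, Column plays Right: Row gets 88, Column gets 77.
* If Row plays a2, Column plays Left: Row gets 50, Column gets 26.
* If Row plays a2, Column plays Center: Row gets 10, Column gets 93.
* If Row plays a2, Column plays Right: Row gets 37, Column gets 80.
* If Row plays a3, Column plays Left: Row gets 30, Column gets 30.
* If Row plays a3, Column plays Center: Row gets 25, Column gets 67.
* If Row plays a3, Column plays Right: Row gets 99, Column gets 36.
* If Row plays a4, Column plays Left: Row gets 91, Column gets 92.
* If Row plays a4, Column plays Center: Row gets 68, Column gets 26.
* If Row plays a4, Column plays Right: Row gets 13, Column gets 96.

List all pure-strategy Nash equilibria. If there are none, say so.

This game has no pure Nash equilibrium.

(a1, Left): Column can switch to Center (61 → 64). Not NE.
(a1, Center): Row can switch to a4 (64 → 68). Not NE.
(a1, Right): Row can switch to a3 (88 → 99). Not NE.
(a2, Left): Row can switch to a1 (50 → 95). Not NE.
(a2, Center): Row can switch to a1 (10 → 64). Not NE.
(a2, Right): Row can switch to a1 (37 → 88). Not NE.
(a3, Left): Row can switch to a1 (30 → 95). Not NE.
(a3, Center): Row can switch to a1 (25 → 64). Not NE.
(The remaining 4 profiles each have a profitable deviation by the same check.)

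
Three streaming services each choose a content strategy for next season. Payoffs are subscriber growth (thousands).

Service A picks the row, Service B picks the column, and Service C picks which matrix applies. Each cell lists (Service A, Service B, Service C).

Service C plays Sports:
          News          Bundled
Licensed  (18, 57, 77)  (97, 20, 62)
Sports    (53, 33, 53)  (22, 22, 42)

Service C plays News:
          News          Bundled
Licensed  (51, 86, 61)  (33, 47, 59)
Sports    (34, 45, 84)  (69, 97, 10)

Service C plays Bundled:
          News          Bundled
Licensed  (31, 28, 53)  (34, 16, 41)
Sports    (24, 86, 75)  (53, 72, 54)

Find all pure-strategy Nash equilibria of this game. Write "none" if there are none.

For each player, find the best response to each opponent profile; mutual best responses are the pure NE.
Service A against (News, Sports): payoffs 18, 53 → best response Sports.
Service A against (News, News): payoffs 51, 34 → best response Licensed.
Service A against (News, Bundled): payoffs 31, 24 → best response Licensed.
Service A against (Bundled, Sports): payoffs 97, 22 → best response Licensed.
Service A against (Bundled, News): payoffs 33, 69 → best response Sports.
Service A against (Bundled, Bundled): payoffs 34, 53 → best response Sports.
Service B against (Licensed, Sports): payoffs 57, 20 → best response News.
Service B against (Licensed, News): payoffs 86, 47 → best response News.
Service B against (Licensed, Bundled): payoffs 28, 16 → best response News.
Service B against (Sports, Sports): payoffs 33, 22 → best response News.
Service B against (Sports, News): payoffs 45, 97 → best response Bundled.
Service B against (Sports, Bundled): payoffs 86, 72 → best response News.
Service C against (Licensed, News): payoffs 77, 61, 53 → best response Sports.
Service C against (Licensed, Bundled): payoffs 62, 59, 41 → best response Sports.
Service C against (Sports, News): payoffs 53, 84, 75 → best response News.
Service C against (Sports, Bundled): payoffs 42, 10, 54 → best response Bundled.
No profile is a mutual best response for all players.

No pure-strategy Nash equilibrium.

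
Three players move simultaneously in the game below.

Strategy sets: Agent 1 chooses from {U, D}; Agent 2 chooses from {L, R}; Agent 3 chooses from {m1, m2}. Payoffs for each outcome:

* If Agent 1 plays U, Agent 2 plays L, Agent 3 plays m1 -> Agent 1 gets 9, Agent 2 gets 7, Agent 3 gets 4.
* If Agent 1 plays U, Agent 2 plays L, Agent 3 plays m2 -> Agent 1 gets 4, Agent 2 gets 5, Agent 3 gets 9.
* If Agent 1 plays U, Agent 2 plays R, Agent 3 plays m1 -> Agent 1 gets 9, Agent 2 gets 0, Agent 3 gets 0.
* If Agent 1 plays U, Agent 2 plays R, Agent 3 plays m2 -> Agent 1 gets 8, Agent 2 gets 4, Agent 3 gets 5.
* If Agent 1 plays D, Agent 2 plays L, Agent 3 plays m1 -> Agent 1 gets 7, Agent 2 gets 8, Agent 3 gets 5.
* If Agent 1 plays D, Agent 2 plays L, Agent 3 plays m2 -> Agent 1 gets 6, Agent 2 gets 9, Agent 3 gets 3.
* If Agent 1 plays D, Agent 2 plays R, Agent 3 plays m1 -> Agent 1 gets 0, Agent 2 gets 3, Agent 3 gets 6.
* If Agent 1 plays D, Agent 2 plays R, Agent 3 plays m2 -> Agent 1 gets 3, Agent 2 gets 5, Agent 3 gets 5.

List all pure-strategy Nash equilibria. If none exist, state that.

Mark each player's best response to every combination of opponents' strategies; a profile where every player is best-responding is a pure Nash equilibrium.
Agent 1 against (L, m1): payoffs 9, 7 → best response U.
Agent 1 against (L, m2): payoffs 4, 6 → best response D.
Agent 1 against (R, m1): payoffs 9, 0 → best response U.
Agent 1 against (R, m2): payoffs 8, 3 → best response U.
Agent 2 against (U, m1): payoffs 7, 0 → best response L.
Agent 2 against (U, m2): payoffs 5, 4 → best response L.
Agent 2 against (D, m1): payoffs 8, 3 → best response L.
Agent 2 against (D, m2): payoffs 9, 5 → best response L.
Agent 3 against (U, L): payoffs 4, 9 → best response m2.
Agent 3 against (U, R): payoffs 0, 5 → best response m2.
Agent 3 against (D, L): payoffs 5, 3 → best response m1.
Agent 3 against (D, R): payoffs 6, 5 → best response m1.
No profile is a mutual best response for all players.

No pure-strategy Nash equilibrium.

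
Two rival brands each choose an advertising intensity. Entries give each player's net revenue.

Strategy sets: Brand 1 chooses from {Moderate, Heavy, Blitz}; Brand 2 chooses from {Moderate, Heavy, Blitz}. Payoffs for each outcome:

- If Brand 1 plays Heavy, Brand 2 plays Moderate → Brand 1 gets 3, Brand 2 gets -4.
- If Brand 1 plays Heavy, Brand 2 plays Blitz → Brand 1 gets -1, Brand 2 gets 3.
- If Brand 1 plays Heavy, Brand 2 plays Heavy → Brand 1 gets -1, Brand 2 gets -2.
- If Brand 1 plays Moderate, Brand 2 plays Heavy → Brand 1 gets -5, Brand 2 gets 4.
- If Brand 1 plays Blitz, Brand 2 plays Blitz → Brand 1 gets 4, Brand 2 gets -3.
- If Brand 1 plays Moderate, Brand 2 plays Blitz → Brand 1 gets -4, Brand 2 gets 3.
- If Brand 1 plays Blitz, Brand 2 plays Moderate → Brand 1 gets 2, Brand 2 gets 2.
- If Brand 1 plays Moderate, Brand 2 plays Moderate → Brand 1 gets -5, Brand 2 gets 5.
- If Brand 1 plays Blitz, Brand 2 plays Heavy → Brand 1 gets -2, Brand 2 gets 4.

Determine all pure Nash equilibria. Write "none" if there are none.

Brand 1 against Moderate: payoffs -5, 3, 2 → best response Heavy.
Brand 1 against Heavy: payoffs -5, -1, -2 → best response Heavy.
Brand 1 against Blitz: payoffs -4, -1, 4 → best response Blitz.
Brand 2 against Moderate: payoffs 5, 4, 3 → best response Moderate.
Brand 2 against Heavy: payoffs -4, -2, 3 → best response Blitz.
Brand 2 against Blitz: payoffs 2, 4, -3 → best response Heavy.
No profile is a mutual best response for all players.

none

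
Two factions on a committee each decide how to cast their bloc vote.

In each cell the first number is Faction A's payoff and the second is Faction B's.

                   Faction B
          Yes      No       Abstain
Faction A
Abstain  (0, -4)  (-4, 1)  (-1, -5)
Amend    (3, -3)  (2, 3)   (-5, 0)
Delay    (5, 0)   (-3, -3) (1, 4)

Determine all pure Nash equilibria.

(Abstain, Yes): Faction A can switch to Amend (0 → 3). Not NE.
(Abstain, No): Faction A can switch to Amend (-4 → 2). Not NE.
(Abstain, Abstain): Faction A can switch to Delay (-1 → 1). Not NE.
(Amend, Yes): Faction A can switch to Delay (3 → 5). Not NE.
(Amend, No): Faction A gets 2, best alternative -3; Faction B gets 3, best alternative 0. No profitable deviation — NE.
(Amend, Abstain): Faction A can switch to Abstain (-5 → -1). Not NE.
(Delay, Yes): Faction B can switch to Abstain (0 → 4). Not NE.
(Delay, No): Faction A can switch to Amend (-3 → 2). Not NE.
(Delay, Abstain): Faction A gets 1, best alternative -1; Faction B gets 4, best alternative 0. No profitable deviation — NE.

(Amend, No) and (Delay, Abstain)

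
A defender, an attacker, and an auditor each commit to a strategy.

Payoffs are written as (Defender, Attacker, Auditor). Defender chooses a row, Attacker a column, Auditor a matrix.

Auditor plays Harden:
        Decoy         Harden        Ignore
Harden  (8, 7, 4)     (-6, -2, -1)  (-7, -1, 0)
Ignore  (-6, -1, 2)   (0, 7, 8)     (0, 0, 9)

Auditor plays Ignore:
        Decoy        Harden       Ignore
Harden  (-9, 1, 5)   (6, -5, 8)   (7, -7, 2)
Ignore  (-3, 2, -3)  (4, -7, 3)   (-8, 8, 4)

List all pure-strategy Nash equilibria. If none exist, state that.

Pure NE: (Ignore, Harden, Harden)

Defender against (Decoy, Harden): payoffs 8, -6 → best response Harden.
Defender against (Decoy, Ignore): payoffs -9, -3 → best response Ignore.
Defender against (Harden, Harden): payoffs -6, 0 → best response Ignore.
Defender against (Harden, Ignore): payoffs 6, 4 → best response Harden.
Defender against (Ignore, Harden): payoffs -7, 0 → best response Ignore.
Defender against (Ignore, Ignore): payoffs 7, -8 → best response Harden.
Attacker against (Harden, Harden): payoffs 7, -2, -1 → best response Decoy.
Attacker against (Harden, Ignore): payoffs 1, -5, -7 → best response Decoy.
Attacker against (Ignore, Harden): payoffs -1, 7, 0 → best response Harden.
Attacker against (Ignore, Ignore): payoffs 2, -7, 8 → best response Ignore.
Auditor against (Harden, Decoy): payoffs 4, 5 → best response Ignore.
Auditor against (Harden, Harden): payoffs -1, 8 → best response Ignore.
Auditor against (Harden, Ignore): payoffs 0, 2 → best response Ignore.
Auditor against (Ignore, Decoy): payoffs 2, -3 → best response Harden.
Auditor against (Ignore, Harden): payoffs 8, 3 → best response Harden.
Auditor against (Ignore, Ignore): payoffs 9, 4 → best response Harden.
Mutual best responses: (Ignore, Harden, Harden).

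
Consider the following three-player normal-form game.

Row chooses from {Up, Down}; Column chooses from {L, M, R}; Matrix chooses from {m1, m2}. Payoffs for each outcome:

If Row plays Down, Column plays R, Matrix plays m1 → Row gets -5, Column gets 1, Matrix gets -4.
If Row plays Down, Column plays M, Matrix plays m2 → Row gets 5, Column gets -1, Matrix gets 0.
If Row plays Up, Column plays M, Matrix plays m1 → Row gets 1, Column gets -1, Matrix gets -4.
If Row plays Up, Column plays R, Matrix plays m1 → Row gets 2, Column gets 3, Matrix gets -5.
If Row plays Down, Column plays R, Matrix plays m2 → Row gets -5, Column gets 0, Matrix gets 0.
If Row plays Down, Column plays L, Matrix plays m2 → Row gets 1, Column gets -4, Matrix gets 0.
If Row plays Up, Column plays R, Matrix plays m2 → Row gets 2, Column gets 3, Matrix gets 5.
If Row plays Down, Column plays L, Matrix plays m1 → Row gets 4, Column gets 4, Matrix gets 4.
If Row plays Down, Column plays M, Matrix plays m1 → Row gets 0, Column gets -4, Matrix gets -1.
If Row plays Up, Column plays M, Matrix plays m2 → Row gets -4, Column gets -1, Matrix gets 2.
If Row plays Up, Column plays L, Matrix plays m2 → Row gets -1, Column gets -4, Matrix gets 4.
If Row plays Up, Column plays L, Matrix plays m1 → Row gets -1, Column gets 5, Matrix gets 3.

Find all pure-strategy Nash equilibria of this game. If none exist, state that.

The pure Nash equilibria are (Up, R, m2) and (Down, L, m1).

(Up, L, m1): Row can switch to Down (-1 → 4). Not NE.
(Up, L, m2): Row can switch to Down (-1 → 1). Not NE.
(Up, M, m1): Column can switch to L (-1 → 5). Not NE.
(Up, M, m2): Row can switch to Down (-4 → 5). Not NE.
(Up, R, m1): Column can switch to L (3 → 5). Not NE.
(Up, R, m2): Row gets 2, best alternative -5; Column gets 3, best alternative -1; Matrix gets 5, best alternative -5. No profitable deviation — NE.
(Down, L, m1): Row gets 4, best alternative -1; Column gets 4, best alternative 1; Matrix gets 4, best alternative 0. No profitable deviation — NE.
(Down, L, m2): Column can switch to M (-4 → -1). Not NE.
(The remaining 4 profiles each have a profitable deviation by the same check.)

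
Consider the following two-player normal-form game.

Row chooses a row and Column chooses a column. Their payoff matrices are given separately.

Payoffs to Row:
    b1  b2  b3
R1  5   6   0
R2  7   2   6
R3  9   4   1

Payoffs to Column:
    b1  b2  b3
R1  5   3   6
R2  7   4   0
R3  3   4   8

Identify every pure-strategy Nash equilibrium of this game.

No pure-strategy Nash equilibrium.

(R1, b1): Row can switch to R2 (5 → 7). Not NE.
(R1, b2): Column can switch to b1 (3 → 5). Not NE.
(R1, b3): Row can switch to R2 (0 → 6). Not NE.
(R2, b1): Row can switch to R3 (7 → 9). Not NE.
(R2, b2): Row can switch to R1 (2 → 6). Not NE.
(R2, b3): Column can switch to b1 (0 → 7). Not NE.
(R3, b1): Column can switch to b2 (3 → 4). Not NE.
(R3, b2): Row can switch to R1 (4 → 6). Not NE.
(R3, b3): Row can switch to R2 (1 → 6). Not NE.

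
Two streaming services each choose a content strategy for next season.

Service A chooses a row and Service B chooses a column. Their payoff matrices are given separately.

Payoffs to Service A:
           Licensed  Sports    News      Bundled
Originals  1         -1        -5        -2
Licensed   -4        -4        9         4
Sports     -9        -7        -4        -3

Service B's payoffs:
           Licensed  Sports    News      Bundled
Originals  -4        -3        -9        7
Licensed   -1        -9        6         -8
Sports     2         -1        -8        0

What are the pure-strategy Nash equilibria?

Mark each player's best response to every combination of opponents' strategies; a profile where every player is best-responding is a pure Nash equilibrium.
Service A against Licensed: payoffs 1, -4, -9 → best response Originals.
Service A against Sports: payoffs -1, -4, -7 → best response Originals.
Service A against News: payoffs -5, 9, -4 → best response Licensed.
Service A against Bundled: payoffs -2, 4, -3 → best response Licensed.
Service B against Originals: payoffs -4, -3, -9, 7 → best response Bundled.
Service B against Licensed: payoffs -1, -9, 6, -8 → best response News.
Service B against Sports: payoffs 2, -1, -8, 0 → best response Licensed.
Mutual best responses: (Licensed, News).

Pure NE: (Licensed, News)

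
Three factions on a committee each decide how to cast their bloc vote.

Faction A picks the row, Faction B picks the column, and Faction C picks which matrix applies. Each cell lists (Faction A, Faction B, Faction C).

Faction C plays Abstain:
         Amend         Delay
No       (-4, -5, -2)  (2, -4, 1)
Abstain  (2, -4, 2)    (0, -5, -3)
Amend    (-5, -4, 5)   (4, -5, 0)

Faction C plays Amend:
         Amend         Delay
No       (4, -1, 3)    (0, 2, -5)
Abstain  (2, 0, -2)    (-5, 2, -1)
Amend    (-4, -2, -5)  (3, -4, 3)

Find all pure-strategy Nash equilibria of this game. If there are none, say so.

(Abstain, Amend, Abstain)

(No, Amend, Abstain): Faction A can switch to Abstain (-4 → 2). Not NE.
(No, Amend, Amend): Faction B can switch to Delay (-1 → 2). Not NE.
(No, Delay, Abstain): Faction A can switch to Amend (2 → 4). Not NE.
(No, Delay, Amend): Faction A can switch to Amend (0 → 3). Not NE.
(Abstain, Amend, Abstain): Faction A gets 2, best alternative -4; Faction B gets -4, best alternative -5; Faction C gets 2, best alternative -2. No profitable deviation — NE.
(Abstain, Amend, Amend): Faction A can switch to No (2 → 4). Not NE.
(Abstain, Delay, Abstain): Faction A can switch to No (0 → 2). Not NE.
(Abstain, Delay, Amend): Faction A can switch to No (-5 → 0). Not NE.
(Amend, Amend, Abstain): Faction A can switch to No (-5 → -4). Not NE.
(Amend, Amend, Amend): Faction A can switch to No (-4 → 4). Not NE.
(Amend, Delay, Abstain): Faction B can switch to Amend (-5 → -4). Not NE.
(The remaining 1 profile has a profitable deviation by the same check.)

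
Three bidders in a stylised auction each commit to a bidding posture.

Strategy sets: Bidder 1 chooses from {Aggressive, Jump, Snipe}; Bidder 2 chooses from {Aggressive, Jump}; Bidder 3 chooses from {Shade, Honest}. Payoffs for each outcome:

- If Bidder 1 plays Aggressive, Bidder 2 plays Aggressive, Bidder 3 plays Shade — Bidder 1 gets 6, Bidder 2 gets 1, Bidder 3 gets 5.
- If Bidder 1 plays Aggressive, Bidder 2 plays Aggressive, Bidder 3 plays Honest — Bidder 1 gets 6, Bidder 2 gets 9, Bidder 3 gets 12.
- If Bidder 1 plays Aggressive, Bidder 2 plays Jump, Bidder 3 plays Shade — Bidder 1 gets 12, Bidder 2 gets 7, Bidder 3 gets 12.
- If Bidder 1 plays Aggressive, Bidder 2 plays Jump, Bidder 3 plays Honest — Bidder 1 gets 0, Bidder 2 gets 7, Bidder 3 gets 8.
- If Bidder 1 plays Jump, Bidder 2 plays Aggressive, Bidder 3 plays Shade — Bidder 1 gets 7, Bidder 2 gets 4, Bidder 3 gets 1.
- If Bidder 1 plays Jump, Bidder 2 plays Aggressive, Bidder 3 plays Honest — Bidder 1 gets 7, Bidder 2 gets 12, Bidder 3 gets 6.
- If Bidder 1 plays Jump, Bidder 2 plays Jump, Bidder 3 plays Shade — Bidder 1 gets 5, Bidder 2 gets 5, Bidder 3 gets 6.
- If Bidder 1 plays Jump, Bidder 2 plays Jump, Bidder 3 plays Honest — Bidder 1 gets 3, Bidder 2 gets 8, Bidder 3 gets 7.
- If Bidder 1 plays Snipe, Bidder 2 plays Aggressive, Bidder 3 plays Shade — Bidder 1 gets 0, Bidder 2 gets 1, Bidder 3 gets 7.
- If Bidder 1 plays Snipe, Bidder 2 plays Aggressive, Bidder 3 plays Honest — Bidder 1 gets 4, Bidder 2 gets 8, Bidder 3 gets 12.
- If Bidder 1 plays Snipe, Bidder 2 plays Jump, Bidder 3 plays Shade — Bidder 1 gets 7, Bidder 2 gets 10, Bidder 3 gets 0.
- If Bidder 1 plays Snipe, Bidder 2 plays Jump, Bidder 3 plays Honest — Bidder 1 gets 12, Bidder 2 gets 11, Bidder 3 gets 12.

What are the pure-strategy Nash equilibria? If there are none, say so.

(Aggressive, Aggressive, Shade): Bidder 1 can switch to Jump (6 → 7). Not NE.
(Aggressive, Aggressive, Honest): Bidder 1 can switch to Jump (6 → 7). Not NE.
(Aggressive, Jump, Shade): Bidder 1 gets 12, best alternative 7; Bidder 2 gets 7, best alternative 1; Bidder 3 gets 12, best alternative 8. No profitable deviation — NE.
(Aggressive, Jump, Honest): Bidder 1 can switch to Jump (0 → 3). Not NE.
(Jump, Aggressive, Shade): Bidder 2 can switch to Jump (4 → 5). Not NE.
(Jump, Aggressive, Honest): Bidder 1 gets 7, best alternative 6; Bidder 2 gets 12, best alternative 8; Bidder 3 gets 6, best alternative 1. No profitable deviation — NE.
(Jump, Jump, Shade): Bidder 1 can switch to Aggressive (5 → 12). Not NE.
(Jump, Jump, Honest): Bidder 1 can switch to Snipe (3 → 12). Not NE.
(Snipe, Aggressive, Shade): Bidder 1 can switch to Aggressive (0 → 6). Not NE.
(Snipe, Aggressive, Honest): Bidder 1 can switch to Aggressive (4 → 6). Not NE.
(Snipe, Jump, Shade): Bidder 1 can switch to Aggressive (7 → 12). Not NE.
(Snipe, Jump, Honest): Bidder 1 gets 12, best alternative 3; Bidder 2 gets 11, best alternative 8; Bidder 3 gets 12, best alternative 0. No profitable deviation — NE.

The pure Nash equilibria are (Aggressive, Jump, Shade), (Jump, Aggressive, Honest), (Snipe, Jump, Honest).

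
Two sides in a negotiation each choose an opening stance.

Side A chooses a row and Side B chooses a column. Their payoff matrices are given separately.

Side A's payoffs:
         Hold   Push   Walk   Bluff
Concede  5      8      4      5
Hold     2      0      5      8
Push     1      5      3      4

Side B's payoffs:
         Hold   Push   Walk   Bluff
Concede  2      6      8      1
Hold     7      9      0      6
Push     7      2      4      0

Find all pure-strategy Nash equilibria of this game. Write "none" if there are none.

Side A against Hold: payoffs 5, 2, 1 → best response Concede.
Side A against Push: payoffs 8, 0, 5 → best response Concede.
Side A against Walk: payoffs 4, 5, 3 → best response Hold.
Side A against Bluff: payoffs 5, 8, 4 → best response Hold.
Side B against Concede: payoffs 2, 6, 8, 1 → best response Walk.
Side B against Hold: payoffs 7, 9, 0, 6 → best response Push.
Side B against Push: payoffs 7, 2, 4, 0 → best response Hold.
No profile is a mutual best response for all players.

No pure-strategy Nash equilibrium.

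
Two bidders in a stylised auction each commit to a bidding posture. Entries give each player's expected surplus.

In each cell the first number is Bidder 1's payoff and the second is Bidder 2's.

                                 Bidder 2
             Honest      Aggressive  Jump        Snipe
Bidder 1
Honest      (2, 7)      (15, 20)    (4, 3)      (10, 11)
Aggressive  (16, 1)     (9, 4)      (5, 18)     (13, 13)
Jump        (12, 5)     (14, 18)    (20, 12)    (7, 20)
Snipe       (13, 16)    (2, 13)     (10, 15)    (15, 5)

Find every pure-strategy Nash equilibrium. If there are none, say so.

Check each profile: it is a Nash equilibrium iff no player can strictly gain by switching unilaterally.
(Honest, Honest): Bidder 1 can switch to Aggressive (2 → 16). Not NE.
(Honest, Aggressive): Bidder 1 gets 15, best alternative 14; Bidder 2 gets 20, best alternative 11. No profitable deviation — NE.
(Honest, Jump): Bidder 1 can switch to Aggressive (4 → 5). Not NE.
(Honest, Snipe): Bidder 1 can switch to Aggressive (10 → 13). Not NE.
(Aggressive, Honest): Bidder 2 can switch to Aggressive (1 → 4). Not NE.
(Aggressive, Aggressive): Bidder 1 can switch to Honest (9 → 15). Not NE.
(Aggressive, Jump): Bidder 1 can switch to Jump (5 → 20). Not NE.
(Aggressive, Snipe): Bidder 1 can switch to Snipe (13 → 15). Not NE.
(Jump, Honest): Bidder 1 can switch to Aggressive (12 → 16). Not NE.
(The remaining 7 profiles each have a profitable deviation by the same check.)

The unique pure-strategy Nash equilibrium is (Honest, Aggressive).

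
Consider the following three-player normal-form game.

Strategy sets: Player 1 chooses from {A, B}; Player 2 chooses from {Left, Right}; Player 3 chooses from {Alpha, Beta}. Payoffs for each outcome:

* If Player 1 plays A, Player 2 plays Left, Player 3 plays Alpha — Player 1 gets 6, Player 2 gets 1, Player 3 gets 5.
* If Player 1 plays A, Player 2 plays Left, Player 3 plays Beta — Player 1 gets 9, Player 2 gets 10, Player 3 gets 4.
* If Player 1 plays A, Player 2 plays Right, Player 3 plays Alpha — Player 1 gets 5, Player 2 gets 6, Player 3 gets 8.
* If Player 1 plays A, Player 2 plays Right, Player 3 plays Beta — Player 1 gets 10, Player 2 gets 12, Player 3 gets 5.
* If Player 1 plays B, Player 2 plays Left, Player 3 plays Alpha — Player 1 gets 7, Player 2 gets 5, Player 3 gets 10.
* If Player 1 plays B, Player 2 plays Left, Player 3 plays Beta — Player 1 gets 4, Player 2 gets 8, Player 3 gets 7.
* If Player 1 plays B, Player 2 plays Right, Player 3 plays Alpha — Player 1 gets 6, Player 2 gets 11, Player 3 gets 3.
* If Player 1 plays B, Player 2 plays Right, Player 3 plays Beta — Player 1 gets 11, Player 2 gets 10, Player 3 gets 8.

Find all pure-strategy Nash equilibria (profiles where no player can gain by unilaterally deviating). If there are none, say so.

The unique pure-strategy Nash equilibrium is (B, Right, Beta).

(A, Left, Alpha): Player 1 can switch to B (6 → 7). Not NE.
(A, Left, Beta): Player 2 can switch to Right (10 → 12). Not NE.
(A, Right, Alpha): Player 1 can switch to B (5 → 6). Not NE.
(A, Right, Beta): Player 1 can switch to B (10 → 11). Not NE.
(B, Left, Alpha): Player 2 can switch to Right (5 → 11). Not NE.
(B, Left, Beta): Player 1 can switch to A (4 → 9). Not NE.
(B, Right, Alpha): Player 3 can switch to Beta (3 → 8). Not NE.
(B, Right, Beta): Player 1 gets 11, best alternative 10; Player 2 gets 10, best alternative 8; Player 3 gets 8, best alternative 3. No profitable deviation — NE.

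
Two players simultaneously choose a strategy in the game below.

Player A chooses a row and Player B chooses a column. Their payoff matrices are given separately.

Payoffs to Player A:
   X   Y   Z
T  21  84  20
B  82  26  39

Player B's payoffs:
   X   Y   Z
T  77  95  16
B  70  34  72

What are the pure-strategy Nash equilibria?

Pure-strategy Nash equilibria: (T, Y) and (B, Z)

Mark each player's best response to every combination of opponents' strategies; a profile where every player is best-responding is a pure Nash equilibrium.
Player A against X: payoffs 21, 82 → best response B.
Player A against Y: payoffs 84, 26 → best response T.
Player A against Z: payoffs 20, 39 → best response B.
Player B against T: payoffs 77, 95, 16 → best response Y.
Player B against B: payoffs 70, 34, 72 → best response Z.
Mutual best responses: (T, Y); (B, Z).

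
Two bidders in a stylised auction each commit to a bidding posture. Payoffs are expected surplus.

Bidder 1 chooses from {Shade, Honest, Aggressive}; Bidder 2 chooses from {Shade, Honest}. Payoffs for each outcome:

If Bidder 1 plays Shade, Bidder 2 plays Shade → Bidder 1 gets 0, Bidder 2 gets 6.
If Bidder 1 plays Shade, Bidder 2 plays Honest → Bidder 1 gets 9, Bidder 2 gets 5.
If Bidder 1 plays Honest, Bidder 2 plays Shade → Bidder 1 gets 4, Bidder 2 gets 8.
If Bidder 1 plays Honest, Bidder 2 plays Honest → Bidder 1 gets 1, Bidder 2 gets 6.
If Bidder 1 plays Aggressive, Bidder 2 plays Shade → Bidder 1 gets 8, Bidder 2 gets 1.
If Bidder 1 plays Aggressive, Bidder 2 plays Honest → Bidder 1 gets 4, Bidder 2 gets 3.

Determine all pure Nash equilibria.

For each player, find the best response to each opponent profile; mutual best responses are the pure NE.
Bidder 1 against Shade: payoffs 0, 4, 8 → best response Aggressive.
Bidder 1 against Honest: payoffs 9, 1, 4 → best response Shade.
Bidder 2 against Shade: payoffs 6, 5 → best response Shade.
Bidder 2 against Honest: payoffs 8, 6 → best response Shade.
Bidder 2 against Aggressive: payoffs 1, 3 → best response Honest.
No profile is a mutual best response for all players.

No pure-strategy Nash equilibrium.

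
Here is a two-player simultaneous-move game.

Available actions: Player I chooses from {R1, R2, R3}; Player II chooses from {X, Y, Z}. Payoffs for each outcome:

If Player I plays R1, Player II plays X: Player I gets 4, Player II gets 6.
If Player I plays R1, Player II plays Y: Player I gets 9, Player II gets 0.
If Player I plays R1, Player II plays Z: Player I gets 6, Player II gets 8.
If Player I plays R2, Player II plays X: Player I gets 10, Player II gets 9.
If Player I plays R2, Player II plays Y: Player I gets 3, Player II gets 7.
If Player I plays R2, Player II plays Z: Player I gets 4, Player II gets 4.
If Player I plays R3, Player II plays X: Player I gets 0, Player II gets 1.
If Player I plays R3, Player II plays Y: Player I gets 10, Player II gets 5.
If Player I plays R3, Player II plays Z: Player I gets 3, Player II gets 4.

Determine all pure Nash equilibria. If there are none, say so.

The pure Nash equilibria are (R1, Z), (R2, X), (R3, Y).

Player I against X: payoffs 4, 10, 0 → best response R2.
Player I against Y: payoffs 9, 3, 10 → best response R3.
Player I against Z: payoffs 6, 4, 3 → best response R1.
Player II against R1: payoffs 6, 0, 8 → best response Z.
Player II against R2: payoffs 9, 7, 4 → best response X.
Player II against R3: payoffs 1, 5, 4 → best response Y.
Mutual best responses: (R1, Z); (R2, X); (R3, Y).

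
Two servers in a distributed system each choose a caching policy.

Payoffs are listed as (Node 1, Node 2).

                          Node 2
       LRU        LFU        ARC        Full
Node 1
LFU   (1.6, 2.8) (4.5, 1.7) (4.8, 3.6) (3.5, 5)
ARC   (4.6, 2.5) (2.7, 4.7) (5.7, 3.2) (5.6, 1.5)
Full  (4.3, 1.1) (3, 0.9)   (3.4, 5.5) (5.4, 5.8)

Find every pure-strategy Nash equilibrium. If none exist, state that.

Node 1 against LRU: payoffs 1.6, 4.6, 4.3 → best response ARC.
Node 1 against LFU: payoffs 4.5, 2.7, 3 → best response LFU.
Node 1 against ARC: payoffs 4.8, 5.7, 3.4 → best response ARC.
Node 1 against Full: payoffs 3.5, 5.6, 5.4 → best response ARC.
Node 2 against LFU: payoffs 2.8, 1.7, 3.6, 5 → best response Full.
Node 2 against ARC: payoffs 2.5, 4.7, 3.2, 1.5 → best response LFU.
Node 2 against Full: payoffs 1.1, 0.9, 5.5, 5.8 → best response Full.
No profile is a mutual best response for all players.

This game has no pure Nash equilibrium.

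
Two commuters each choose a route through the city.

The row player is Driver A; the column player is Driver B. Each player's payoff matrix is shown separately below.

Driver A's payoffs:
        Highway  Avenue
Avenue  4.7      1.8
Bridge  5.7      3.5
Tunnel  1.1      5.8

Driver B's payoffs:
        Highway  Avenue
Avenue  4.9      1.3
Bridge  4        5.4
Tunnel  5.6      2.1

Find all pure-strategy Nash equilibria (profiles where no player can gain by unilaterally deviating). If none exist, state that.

(Avenue, Highway): Driver A can switch to Bridge (4.7 → 5.7). Not NE.
(Avenue, Avenue): Driver A can switch to Bridge (1.8 → 3.5). Not NE.
(Bridge, Highway): Driver B can switch to Avenue (4 → 5.4). Not NE.
(Bridge, Avenue): Driver A can switch to Tunnel (3.5 → 5.8). Not NE.
(Tunnel, Highway): Driver A can switch to Avenue (1.1 → 4.7). Not NE.
(Tunnel, Avenue): Driver B can switch to Highway (2.1 → 5.6). Not NE.

none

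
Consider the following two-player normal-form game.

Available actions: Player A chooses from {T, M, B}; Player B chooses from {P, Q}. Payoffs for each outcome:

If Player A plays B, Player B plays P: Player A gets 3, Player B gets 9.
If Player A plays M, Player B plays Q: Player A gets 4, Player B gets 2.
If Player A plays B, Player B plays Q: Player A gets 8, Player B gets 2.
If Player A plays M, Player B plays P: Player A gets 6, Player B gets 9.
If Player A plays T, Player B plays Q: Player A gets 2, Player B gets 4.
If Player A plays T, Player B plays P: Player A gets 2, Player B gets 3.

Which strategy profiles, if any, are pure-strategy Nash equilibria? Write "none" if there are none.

Player A against P: payoffs 2, 6, 3 → best response M.
Player A against Q: payoffs 2, 4, 8 → best response B.
Player B against T: payoffs 3, 4 → best response Q.
Player B against M: payoffs 9, 2 → best response P.
Player B against B: payoffs 9, 2 → best response P.
Mutual best responses: (M, P).

The unique pure-strategy Nash equilibrium is (M, P).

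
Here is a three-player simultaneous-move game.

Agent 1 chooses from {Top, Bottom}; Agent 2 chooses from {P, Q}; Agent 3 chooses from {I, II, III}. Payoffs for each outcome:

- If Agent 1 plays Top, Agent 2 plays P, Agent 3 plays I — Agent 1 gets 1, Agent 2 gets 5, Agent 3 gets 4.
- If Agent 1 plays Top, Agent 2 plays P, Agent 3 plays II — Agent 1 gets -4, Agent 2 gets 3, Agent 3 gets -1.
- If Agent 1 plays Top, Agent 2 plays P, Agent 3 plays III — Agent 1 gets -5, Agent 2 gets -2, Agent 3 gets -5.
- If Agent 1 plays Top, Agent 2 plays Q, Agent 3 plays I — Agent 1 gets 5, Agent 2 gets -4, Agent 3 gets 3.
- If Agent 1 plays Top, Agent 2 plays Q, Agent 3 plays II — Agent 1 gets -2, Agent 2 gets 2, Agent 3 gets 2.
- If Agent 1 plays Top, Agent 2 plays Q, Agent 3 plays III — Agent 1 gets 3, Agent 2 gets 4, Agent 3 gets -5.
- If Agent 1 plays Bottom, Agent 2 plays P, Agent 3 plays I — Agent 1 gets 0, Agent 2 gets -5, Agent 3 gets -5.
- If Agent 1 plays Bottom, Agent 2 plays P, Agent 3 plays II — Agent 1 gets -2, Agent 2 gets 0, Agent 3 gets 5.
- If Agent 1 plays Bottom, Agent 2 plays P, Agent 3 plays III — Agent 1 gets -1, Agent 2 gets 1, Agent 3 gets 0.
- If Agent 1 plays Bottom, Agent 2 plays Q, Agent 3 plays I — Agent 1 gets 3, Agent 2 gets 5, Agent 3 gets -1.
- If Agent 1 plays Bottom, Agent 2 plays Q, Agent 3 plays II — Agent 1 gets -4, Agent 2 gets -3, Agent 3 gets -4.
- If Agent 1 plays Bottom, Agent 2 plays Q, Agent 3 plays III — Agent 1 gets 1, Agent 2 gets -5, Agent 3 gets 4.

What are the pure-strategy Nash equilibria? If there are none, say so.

(Top, P, I): Agent 1 gets 1, best alternative 0; Agent 2 gets 5, best alternative -4; Agent 3 gets 4, best alternative -1. No profitable deviation — NE.
(Top, P, II): Agent 1 can switch to Bottom (-4 → -2). Not NE.
(Top, P, III): Agent 1 can switch to Bottom (-5 → -1). Not NE.
(Top, Q, I): Agent 2 can switch to P (-4 → 5). Not NE.
(Top, Q, II): Agent 2 can switch to P (2 → 3). Not NE.
(Top, Q, III): Agent 3 can switch to I (-5 → 3). Not NE.
(Bottom, P, I): Agent 1 can switch to Top (0 → 1). Not NE.
(Bottom, P, II): Agent 1 gets -2, best alternative -4; Agent 2 gets 0, best alternative -3; Agent 3 gets 5, best alternative 0. No profitable deviation — NE.
(Bottom, P, III): Agent 3 can switch to II (0 → 5). Not NE.
(Bottom, Q, I): Agent 1 can switch to Top (3 → 5). Not NE.
(Bottom, Q, II): Agent 1 can switch to Top (-4 → -2). Not NE.
(Bottom, Q, III): Agent 1 can switch to Top (1 → 3). Not NE.

(Top, P, I); (Bottom, P, II)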